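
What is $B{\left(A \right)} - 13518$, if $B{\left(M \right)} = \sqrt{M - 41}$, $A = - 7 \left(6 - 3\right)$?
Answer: $-13518 + i \sqrt{62} \approx -13518.0 + 7.874 i$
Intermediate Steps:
$A = -21$ ($A = \left(-7\right) 3 = -21$)
$B{\left(M \right)} = \sqrt{-41 + M}$
$B{\left(A \right)} - 13518 = \sqrt{-41 - 21} - 13518 = \sqrt{-62} - 13518 = i \sqrt{62} - 13518 = -13518 + i \sqrt{62}$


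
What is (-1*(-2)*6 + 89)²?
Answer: 10201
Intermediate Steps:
(-1*(-2)*6 + 89)² = (2*6 + 89)² = (12 + 89)² = 101² = 10201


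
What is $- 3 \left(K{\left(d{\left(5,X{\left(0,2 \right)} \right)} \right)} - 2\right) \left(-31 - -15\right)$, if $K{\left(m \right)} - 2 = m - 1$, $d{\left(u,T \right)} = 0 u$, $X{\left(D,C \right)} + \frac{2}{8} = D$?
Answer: $-48$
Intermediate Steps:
$X{\left(D,C \right)} = - \frac{1}{4} + D$
$d{\left(u,T \right)} = 0$
$K{\left(m \right)} = 1 + m$ ($K{\left(m \right)} = 2 + \left(m - 1\right) = 2 + \left(-1 + m\right) = 1 + m$)
$- 3 \left(K{\left(d{\left(5,X{\left(0,2 \right)} \right)} \right)} - 2\right) \left(-31 - -15\right) = - 3 \left(\left(1 + 0\right) - 2\right) \left(-31 - -15\right) = - 3 \left(1 - 2\right) \left(-31 + 15\right) = \left(-3\right) \left(-1\right) \left(-16\right) = 3 \left(-16\right) = -48$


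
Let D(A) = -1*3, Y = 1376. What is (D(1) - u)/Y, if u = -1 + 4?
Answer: -3/688 ≈ -0.0043605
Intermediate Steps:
D(A) = -3
u = 3
(D(1) - u)/Y = (-3 - 1*3)/1376 = (-3 - 3)*(1/1376) = -6*1/1376 = -3/688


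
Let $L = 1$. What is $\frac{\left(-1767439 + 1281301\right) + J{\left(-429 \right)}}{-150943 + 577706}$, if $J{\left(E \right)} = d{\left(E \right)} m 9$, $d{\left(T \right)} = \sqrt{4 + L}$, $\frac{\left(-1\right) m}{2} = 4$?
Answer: $- \frac{486138}{426763} - \frac{72 \sqrt{5}}{426763} \approx -1.1395$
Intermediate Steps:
$m = -8$ ($m = \left(-2\right) 4 = -8$)
$d{\left(T \right)} = \sqrt{5}$ ($d{\left(T \right)} = \sqrt{4 + 1} = \sqrt{5}$)
$J{\left(E \right)} = - 72 \sqrt{5}$ ($J{\left(E \right)} = \sqrt{5} \left(-8\right) 9 = - 8 \sqrt{5} \cdot 9 = - 72 \sqrt{5}$)
$\frac{\left(-1767439 + 1281301\right) + J{\left(-429 \right)}}{-150943 + 577706} = \frac{\left(-1767439 + 1281301\right) - 72 \sqrt{5}}{-150943 + 577706} = \frac{-486138 - 72 \sqrt{5}}{426763} = \left(-486138 - 72 \sqrt{5}\right) \frac{1}{426763} = - \frac{486138}{426763} - \frac{72 \sqrt{5}}{426763}$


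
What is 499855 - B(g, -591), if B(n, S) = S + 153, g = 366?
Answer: 500293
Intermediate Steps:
B(n, S) = 153 + S
499855 - B(g, -591) = 499855 - (153 - 591) = 499855 - 1*(-438) = 499855 + 438 = 500293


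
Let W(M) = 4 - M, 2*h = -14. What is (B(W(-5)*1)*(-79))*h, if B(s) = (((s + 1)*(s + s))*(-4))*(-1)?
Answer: 398160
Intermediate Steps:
h = -7 (h = (½)*(-14) = -7)
B(s) = 8*s*(1 + s) (B(s) = (((1 + s)*(2*s))*(-4))*(-1) = ((2*s*(1 + s))*(-4))*(-1) = -8*s*(1 + s)*(-1) = 8*s*(1 + s))
(B(W(-5)*1)*(-79))*h = ((8*((4 - 1*(-5))*1)*(1 + (4 - 1*(-5))*1))*(-79))*(-7) = ((8*((4 + 5)*1)*(1 + (4 + 5)*1))*(-79))*(-7) = ((8*(9*1)*(1 + 9*1))*(-79))*(-7) = ((8*9*(1 + 9))*(-79))*(-7) = ((8*9*10)*(-79))*(-7) = (720*(-79))*(-7) = -56880*(-7) = 398160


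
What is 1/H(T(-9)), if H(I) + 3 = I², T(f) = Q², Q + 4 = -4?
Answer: 1/4093 ≈ 0.00024432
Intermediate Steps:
Q = -8 (Q = -4 - 4 = -8)
T(f) = 64 (T(f) = (-8)² = 64)
H(I) = -3 + I²
1/H(T(-9)) = 1/(-3 + 64²) = 1/(-3 + 4096) = 1/4093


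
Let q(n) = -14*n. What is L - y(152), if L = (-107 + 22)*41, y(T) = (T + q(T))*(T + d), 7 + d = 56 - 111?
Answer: 174355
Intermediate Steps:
d = -62 (d = -7 + (56 - 111) = -7 - 55 = -62)
y(T) = -13*T*(-62 + T) (y(T) = (T - 14*T)*(T - 62) = (-13*T)*(-62 + T) = -13*T*(-62 + T))
L = -3485 (L = -85*41 = -3485)
L - y(152) = -3485 - 13*152*(62 - 1*152) = -3485 - 13*152*(62 - 152) = -3485 - 13*152*(-90) = -3485 - 1*(-177840) = -3485 + 177840 = 174355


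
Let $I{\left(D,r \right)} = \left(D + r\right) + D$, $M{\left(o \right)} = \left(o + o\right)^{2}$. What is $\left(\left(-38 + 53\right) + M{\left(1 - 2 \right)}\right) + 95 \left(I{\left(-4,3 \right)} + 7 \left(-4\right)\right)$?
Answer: $-3116$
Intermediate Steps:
$M{\left(o \right)} = 4 o^{2}$ ($M{\left(o \right)} = \left(2 o\right)^{2} = 4 o^{2}$)
$I{\left(D,r \right)} = r + 2 D$
$\left(\left(-38 + 53\right) + M{\left(1 - 2 \right)}\right) + 95 \left(I{\left(-4,3 \right)} + 7 \left(-4\right)\right) = \left(\left(-38 + 53\right) + 4 \left(1 - 2\right)^{2}\right) + 95 \left(\left(3 + 2 \left(-4\right)\right) + 7 \left(-4\right)\right) = \left(15 + 4 \left(1 - 2\right)^{2}\right) + 95 \left(\left(3 - 8\right) - 28\right) = \left(15 + 4 \left(-1\right)^{2}\right) + 95 \left(-5 - 28\right) = \left(15 + 4 \cdot 1\right) + 95 \left(-33\right) = \left(15 + 4\right) - 3135 = 19 - 3135 = -3116$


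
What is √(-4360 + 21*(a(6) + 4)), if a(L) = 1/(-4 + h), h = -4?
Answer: I*√68458/4 ≈ 65.411*I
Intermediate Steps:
a(L) = -⅛ (a(L) = 1/(-4 - 4) = 1/(-8) = -⅛)
√(-4360 + 21*(a(6) + 4)) = √(-4360 + 21*(-⅛ + 4)) = √(-4360 + 21*(31/8)) = √(-4360 + 651/8) = √(-34229/8) = I*√68458/4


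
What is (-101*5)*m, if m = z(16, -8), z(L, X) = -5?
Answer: 2525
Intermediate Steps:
m = -5
(-101*5)*m = -101*5*(-5) = -505*(-5) = 2525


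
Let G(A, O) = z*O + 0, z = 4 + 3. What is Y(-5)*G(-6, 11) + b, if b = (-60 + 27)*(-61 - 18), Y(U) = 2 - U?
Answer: 3146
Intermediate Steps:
z = 7
G(A, O) = 7*O (G(A, O) = 7*O + 0 = 7*O)
b = 2607 (b = -33*(-79) = 2607)
Y(-5)*G(-6, 11) + b = (2 - 1*(-5))*(7*11) + 2607 = (2 + 5)*77 + 2607 = 7*77 + 2607 = 539 + 2607 = 3146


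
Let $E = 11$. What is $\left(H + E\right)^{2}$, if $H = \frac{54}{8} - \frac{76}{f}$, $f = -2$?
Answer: $\frac{49729}{16} \approx 3108.1$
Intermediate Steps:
$H = \frac{179}{4}$ ($H = \frac{54}{8} - \frac{76}{-2} = 54 \cdot \frac{1}{8} - -38 = \frac{27}{4} + 38 = \frac{179}{4} \approx 44.75$)
$\left(H + E\right)^{2} = \left(\frac{179}{4} + 11\right)^{2} = \left(\frac{223}{4}\right)^{2} = \frac{49729}{16}$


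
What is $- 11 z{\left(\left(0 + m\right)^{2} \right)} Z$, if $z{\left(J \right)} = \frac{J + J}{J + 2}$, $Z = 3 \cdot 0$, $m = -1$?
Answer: $0$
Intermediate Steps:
$Z = 0$
$z{\left(J \right)} = \frac{2 J}{2 + J}$
$- 11 z{\left(\left(0 + m\right)^{2} \right)} Z = - 11 \frac{2 \left(0 - 1\right)^{2}}{2 + \left(0 - 1\right)^{2}} \cdot 0 = - 11 \frac{2 \left(-1\right)^{2}}{2 + \left(-1\right)^{2}} \cdot 0 = - 11 \cdot 2 \cdot 1 \frac{1}{2 + 1} \cdot 0 = - 11 \cdot 2 \cdot 1 \cdot \frac{1}{3} \cdot 0 = \left(-11\right) \frac{2}{3} \cdot 0 = \left(- \frac{22}{3}\right) 0 = 0$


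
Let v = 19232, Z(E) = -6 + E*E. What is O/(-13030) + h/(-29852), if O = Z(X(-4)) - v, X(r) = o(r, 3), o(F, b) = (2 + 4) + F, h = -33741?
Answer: 506909299/194485780 ≈ 2.6064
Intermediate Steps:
o(F, b) = 6 + F
X(r) = 6 + r
Z(E) = -6 + E²
O = -19234 (O = (-6 + (6 - 4)²) - 1*19232 = (-6 + 2²) - 19232 = (-6 + 4) - 19232 = -2 - 19232 = -19234)
O/(-13030) + h/(-29852) = -19234/(-13030) - 33741/(-29852) = -19234*(-1/13030) - 33741*(-1/29852) = 9617/6515 + 33741/29852 = 506909299/194485780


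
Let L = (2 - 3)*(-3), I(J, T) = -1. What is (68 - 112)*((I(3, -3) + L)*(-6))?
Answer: 528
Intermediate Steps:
L = 3 (L = -1*(-3) = 3)
(68 - 112)*((I(3, -3) + L)*(-6)) = (68 - 112)*((-1 + 3)*(-6)) = -88*(-6) = -44*(-12) = 528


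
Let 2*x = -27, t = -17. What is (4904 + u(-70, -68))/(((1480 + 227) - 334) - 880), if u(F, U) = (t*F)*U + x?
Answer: -152059/986 ≈ -154.22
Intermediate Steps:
x = -27/2 (x = (½)*(-27) = -27/2 ≈ -13.500)
u(F, U) = -27/2 - 17*F*U (u(F, U) = (-17*F)*U - 27/2 = -17*F*U - 27/2 = -27/2 - 17*F*U)
(4904 + u(-70, -68))/(((1480 + 227) - 334) - 880) = (4904 + (-27/2 - 17*(-70)*(-68)))/(((1480 + 227) - 334) - 880) = (4904 + (-27/2 - 80920))/((1707 - 334) - 880) = (4904 - 161867/2)/(1373 - 880) = -152059/2/493 = -152059/2*1/493 = -152059/986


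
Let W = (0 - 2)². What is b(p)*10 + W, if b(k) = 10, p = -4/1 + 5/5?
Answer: 104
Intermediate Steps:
p = -3 (p = -4*1 + 5*(⅕) = -4 + 1 = -3)
W = 4 (W = (-2)² = 4)
b(p)*10 + W = 10*10 + 4 = 100 + 4 = 104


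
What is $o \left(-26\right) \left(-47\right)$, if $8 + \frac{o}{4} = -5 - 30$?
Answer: $-210184$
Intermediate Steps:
$o = -172$ ($o = -32 + 4 \left(-5 - 30\right) = -32 + 4 \left(-35\right) = -32 - 140 = -172$)
$o \left(-26\right) \left(-47\right) = \left(-172\right) \left(-26\right) \left(-47\right) = 4472 \left(-47\right) = -210184$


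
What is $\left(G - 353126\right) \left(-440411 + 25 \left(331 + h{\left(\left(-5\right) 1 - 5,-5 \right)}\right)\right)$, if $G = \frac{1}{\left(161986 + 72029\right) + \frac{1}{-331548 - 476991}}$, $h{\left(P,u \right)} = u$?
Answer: $\frac{28881544729702401389745}{189210254084} \approx 1.5264 \cdot 10^{11}$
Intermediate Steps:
$G = \frac{808539}{189210254084}$ ($G = \frac{1}{234015 + \frac{1}{-808539}} = \frac{1}{234015 - \frac{1}{808539}} = \frac{1}{\frac{189210254084}{808539}} = \frac{808539}{189210254084} \approx 4.2732 \cdot 10^{-6}$)
$\left(G - 353126\right) \left(-440411 + 25 \left(331 + h{\left(\left(-5\right) 1 - 5,-5 \right)}\right)\right) = \left(\frac{808539}{189210254084} - 353126\right) \left(-440411 + 25 \left(331 - 5\right)\right) = - \frac{66815060182858045 \left(-440411 + 25 \cdot 326\right)}{189210254084} = - \frac{66815060182858045 \left(-440411 + 8150\right)}{189210254084} = \left(- \frac{66815060182858045}{189210254084}\right) \left(-432261\right) = \frac{28881544729702401389745}{189210254084}$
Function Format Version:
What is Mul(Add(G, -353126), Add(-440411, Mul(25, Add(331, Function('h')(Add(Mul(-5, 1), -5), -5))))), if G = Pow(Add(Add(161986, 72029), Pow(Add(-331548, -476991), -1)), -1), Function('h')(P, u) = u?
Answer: Rational(28881544729702401389745, 189210254084) ≈ 1.5264e+11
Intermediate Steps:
G = Rational(808539, 189210254084) (G = Pow(Add(234015, Pow(-808539, -1)), -1) = Pow(Add(234015, Rational(-1, 808539)), -1) = Pow(Rational(189210254084, 808539), -1) = Rational(808539, 189210254084) ≈ 4.2732e-6)
Mul(Add(G, -353126), Add(-440411, Mul(25, Add(331, Function('h')(Add(Mul(-5, 1), -5), -5))))) = Mul(Add(Rational(808539, 189210254084), -353126), Add(-440411, Mul(25, Add(331, -5)))) = Mul(Rational(-66815060182858045, 189210254084), Add(-440411, Mul(25, 326))) = Mul(Rational(-66815060182858045, 189210254084), Add(-440411, 8150)) = Mul(Rational(-66815060182858045, 189210254084), -432261) = Rational(28881544729702401389745, 189210254084)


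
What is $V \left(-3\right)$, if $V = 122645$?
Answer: $-367935$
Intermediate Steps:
$V \left(-3\right) = 122645 \left(-3\right) = -367935$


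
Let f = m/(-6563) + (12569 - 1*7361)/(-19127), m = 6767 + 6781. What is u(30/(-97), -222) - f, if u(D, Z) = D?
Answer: 796303770/392788987 ≈ 2.0273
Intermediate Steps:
m = 13548
f = -9461700/4049371 (f = 13548/(-6563) + (12569 - 1*7361)/(-19127) = 13548*(-1/6563) + (12569 - 7361)*(-1/19127) = -13548/6563 + 5208*(-1/19127) = -13548/6563 - 168/617 = -9461700/4049371 ≈ -2.3366)
u(30/(-97), -222) - f = 30/(-97) - 1*(-9461700/4049371) = 30*(-1/97) + 9461700/4049371 = -30/97 + 9461700/4049371 = 796303770/392788987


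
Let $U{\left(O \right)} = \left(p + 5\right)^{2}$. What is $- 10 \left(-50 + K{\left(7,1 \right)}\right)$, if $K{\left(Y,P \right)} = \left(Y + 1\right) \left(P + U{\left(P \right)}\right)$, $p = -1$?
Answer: $-860$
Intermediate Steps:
$U{\left(O \right)} = 16$ ($U{\left(O \right)} = \left(-1 + 5\right)^{2} = 4^{2} = 16$)
$K{\left(Y,P \right)} = \left(1 + Y\right) \left(16 + P\right)$ ($K{\left(Y,P \right)} = \left(Y + 1\right) \left(P + 16\right) = \left(1 + Y\right) \left(16 + P\right)$)
$- 10 \left(-50 + K{\left(7,1 \right)}\right) = - 10 \left(-50 + \left(16 + 1 + 16 \cdot 7 + 1 \cdot 7\right)\right) = - 10 \left(-50 + \left(16 + 1 + 112 + 7\right)\right) = - 10 \left(-50 + 136\right) = \left(-10\right) 86 = -860$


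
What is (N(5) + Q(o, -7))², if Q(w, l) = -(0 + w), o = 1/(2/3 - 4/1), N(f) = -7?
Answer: 4489/100 ≈ 44.890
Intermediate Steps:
o = -3/10 (o = 1/(2*(⅓) - 4*1) = 1/(⅔ - 4) = 1/(-10/3) = -3/10 ≈ -0.30000)
Q(w, l) = -w
(N(5) + Q(o, -7))² = (-7 - 1*(-3/10))² = (-7 + 3/10)² = (-67/10)² = 4489/100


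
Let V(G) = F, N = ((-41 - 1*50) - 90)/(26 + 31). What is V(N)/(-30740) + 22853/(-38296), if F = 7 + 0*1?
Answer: -175692323/294304760 ≈ -0.59697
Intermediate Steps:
F = 7 (F = 7 + 0 = 7)
N = -181/57 (N = ((-41 - 50) - 90)/57 = (-91 - 90)*(1/57) = -181*1/57 = -181/57 ≈ -3.1754)
V(G) = 7
V(N)/(-30740) + 22853/(-38296) = 7/(-30740) + 22853/(-38296) = 7*(-1/30740) + 22853*(-1/38296) = -7/30740 - 22853/38296 = -175692323/294304760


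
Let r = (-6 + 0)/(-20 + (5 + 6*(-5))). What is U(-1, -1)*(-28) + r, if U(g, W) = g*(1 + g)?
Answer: 2/15 ≈ 0.13333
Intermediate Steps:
r = 2/15 (r = -6/(-20 + (5 - 30)) = -6/(-20 - 25) = -6/(-45) = -6*(-1/45) = 2/15 ≈ 0.13333)
U(-1, -1)*(-28) + r = -(1 - 1)*(-28) + 2/15 = -1*0*(-28) + 2/15 = 0*(-28) + 2/15 = 0 + 2/15 = 2/15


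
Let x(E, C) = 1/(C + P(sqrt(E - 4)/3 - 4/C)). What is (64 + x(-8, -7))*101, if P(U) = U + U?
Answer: 37578767/5827 - 19796*I*sqrt(3)/5827 ≈ 6449.1 - 5.8843*I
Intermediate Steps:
P(U) = 2*U
x(E, C) = 1/(C - 8/C + 2*sqrt(-4 + E)/3) (x(E, C) = 1/(C + 2*(sqrt(E - 4)/3 - 4/C)) = 1/(C + 2*(sqrt(-4 + E)*(1/3) - 4/C)) = 1/(C + 2*(sqrt(-4 + E)/3 - 4/C)) = 1/(C + 2*(-4/C + sqrt(-4 + E)/3)) = 1/(C + (-8/C + 2*sqrt(-4 + E)/3)) = 1/(C - 8/C + 2*sqrt(-4 + E)/3))
(64 + x(-8, -7))*101 = (64 + 3*(-7)/(-24 + 3*(-7)**2 + 2*(-7)*sqrt(-4 - 8)))*101 = (64 + 3*(-7)/(-24 + 3*49 + 2*(-7)*sqrt(-12)))*101 = (64 + 3*(-7)/(-24 + 147 + 2*(-7)*(2*I*sqrt(3))))*101 = (64 + 3*(-7)/(-24 + 147 - 28*I*sqrt(3)))*101 = (64 + 3*(-7)/(123 - 28*I*sqrt(3)))*101 = (64 - 21/(123 - 28*I*sqrt(3)))*101 = 6464 - 2121/(123 - 28*I*sqrt(3))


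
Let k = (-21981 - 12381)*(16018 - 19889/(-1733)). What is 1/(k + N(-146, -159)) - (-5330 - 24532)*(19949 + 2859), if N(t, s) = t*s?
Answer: 650105934204652537531/954504620184 ≈ 6.8109e+8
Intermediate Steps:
k = -954544850046/1733 (k = -34362*(16018 - 19889*(-1/1733)) = -34362*(16018 + 19889/1733) = -34362*27779083/1733 = -954544850046/1733 ≈ -5.5080e+8)
N(t, s) = s*t
1/(k + N(-146, -159)) - (-5330 - 24532)*(19949 + 2859) = 1/(-954544850046/1733 - 159*(-146)) - (-5330 - 24532)*(19949 + 2859) = 1/(-954544850046/1733 + 23214) - (-29862)*22808 = 1/(-954504620184/1733) - 1*(-681092496) = -1733/954504620184 + 681092496 = 650105934204652537531/954504620184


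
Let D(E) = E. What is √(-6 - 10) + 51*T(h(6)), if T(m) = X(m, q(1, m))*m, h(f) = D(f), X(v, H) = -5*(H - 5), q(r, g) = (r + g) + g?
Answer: -12240 + 4*I ≈ -12240.0 + 4.0*I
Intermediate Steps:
q(r, g) = r + 2*g (q(r, g) = (g + r) + g = r + 2*g)
X(v, H) = 25 - 5*H (X(v, H) = -5*(-5 + H) = 25 - 5*H)
h(f) = f
T(m) = m*(20 - 10*m) (T(m) = (25 - 5*(1 + 2*m))*m = (25 + (-5 - 10*m))*m = (20 - 10*m)*m = m*(20 - 10*m))
√(-6 - 10) + 51*T(h(6)) = √(-6 - 10) + 51*(10*6*(2 - 1*6)) = √(-16) + 51*(10*6*(2 - 6)) = 4*I + 51*(10*6*(-4)) = 4*I + 51*(-240) = 4*I - 12240 = -12240 + 4*I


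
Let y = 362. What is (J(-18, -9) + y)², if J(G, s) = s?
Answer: 124609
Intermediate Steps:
(J(-18, -9) + y)² = (-9 + 362)² = 353² = 124609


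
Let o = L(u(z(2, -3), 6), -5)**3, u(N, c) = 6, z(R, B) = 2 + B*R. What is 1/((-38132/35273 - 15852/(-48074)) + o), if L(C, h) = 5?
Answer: 847857101/105345132539 ≈ 0.0080484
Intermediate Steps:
o = 125 (o = 5**3 = 125)
1/((-38132/35273 - 15852/(-48074)) + o) = 1/((-38132/35273 - 15852/(-48074)) + 125) = 1/((-38132*1/35273 - 15852*(-1/48074)) + 125) = 1/((-38132/35273 + 7926/24037) + 125) = 1/(-637005086/847857101 + 125) = 1/(105345132539/847857101) = 847857101/105345132539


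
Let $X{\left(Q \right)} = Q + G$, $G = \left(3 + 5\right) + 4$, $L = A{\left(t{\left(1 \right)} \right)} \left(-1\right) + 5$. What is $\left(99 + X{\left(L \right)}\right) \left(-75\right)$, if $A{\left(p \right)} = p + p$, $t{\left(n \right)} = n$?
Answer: $-8550$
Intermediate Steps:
$A{\left(p \right)} = 2 p$
$L = 3$ ($L = 2 \cdot 1 \left(-1\right) + 5 = 2 \left(-1\right) + 5 = -2 + 5 = 3$)
$G = 12$ ($G = 8 + 4 = 12$)
$X{\left(Q \right)} = 12 + Q$ ($X{\left(Q \right)} = Q + 12 = 12 + Q$)
$\left(99 + X{\left(L \right)}\right) \left(-75\right) = \left(99 + \left(12 + 3\right)\right) \left(-75\right) = \left(99 + 15\right) \left(-75\right) = 114 \left(-75\right) = -8550$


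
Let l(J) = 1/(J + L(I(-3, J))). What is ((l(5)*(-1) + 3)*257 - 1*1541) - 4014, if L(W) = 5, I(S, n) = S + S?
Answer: -48097/10 ≈ -4809.7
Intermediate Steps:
I(S, n) = 2*S
l(J) = 1/(5 + J) (l(J) = 1/(J + 5) = 1/(5 + J))
((l(5)*(-1) + 3)*257 - 1*1541) - 4014 = ((-1/(5 + 5) + 3)*257 - 1*1541) - 4014 = ((-1/10 + 3)*257 - 1541) - 4014 = ((29/10)*257 - 1541) - 4014 = (7453/10 - 1541) - 4014 = -7957/10 - 4014 = -48097/10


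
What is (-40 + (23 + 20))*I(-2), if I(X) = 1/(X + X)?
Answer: -¾ ≈ -0.75000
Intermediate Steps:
I(X) = 1/(2*X)
(-40 + (23 + 20))*I(-2) = (-40 + (23 + 20))*((½)/(-2)) = (-40 + 43)*((½)*(-½)) = 3*(-¼) = -¾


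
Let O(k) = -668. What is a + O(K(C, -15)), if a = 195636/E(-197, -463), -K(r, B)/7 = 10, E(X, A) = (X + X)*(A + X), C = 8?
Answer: -14459257/21670 ≈ -667.25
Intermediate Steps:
E(X, A) = 2*X*(A + X) (E(X, A) = (2*X)*(A + X) = 2*X*(A + X))
K(r, B) = -70 (K(r, B) = -7*10 = -70)
a = 16303/21670 (a = 195636/((2*(-197)*(-463 - 197))) = 195636/((2*(-197)*(-660))) = 195636/260040 = 195636*(1/260040) = 16303/21670 ≈ 0.75233)
a + O(K(C, -15)) = 16303/21670 - 668 = -14459257/21670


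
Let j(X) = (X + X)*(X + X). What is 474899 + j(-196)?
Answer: 628563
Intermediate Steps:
j(X) = 4*X² (j(X) = (2*X)*(2*X) = 4*X²)
474899 + j(-196) = 474899 + 4*(-196)² = 474899 + 4*38416 = 474899 + 153664 = 628563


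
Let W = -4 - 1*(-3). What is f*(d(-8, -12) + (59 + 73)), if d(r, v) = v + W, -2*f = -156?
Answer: 9282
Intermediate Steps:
W = -1 (W = -4 + 3 = -1)
f = 78 (f = -½*(-156) = 78)
d(r, v) = -1 + v (d(r, v) = v - 1 = -1 + v)
f*(d(-8, -12) + (59 + 73)) = 78*((-1 - 12) + (59 + 73)) = 78*(-13 + 132) = 78*119 = 9282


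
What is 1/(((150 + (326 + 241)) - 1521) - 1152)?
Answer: -1/1956 ≈ -0.00051125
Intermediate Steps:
1/(((150 + (326 + 241)) - 1521) - 1152) = 1/(((150 + 567) - 1521) - 1152) = 1/((717 - 1521) - 1152) = 1/(-804 - 1152) = 1/(-1956) = -1/1956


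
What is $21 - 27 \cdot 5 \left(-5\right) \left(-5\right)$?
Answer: $-3354$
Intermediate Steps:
$21 - 27 \cdot 5 \left(-5\right) \left(-5\right) = 21 - 27 \left(\left(-25\right) \left(-5\right)\right) = 21 - 3375 = -3354$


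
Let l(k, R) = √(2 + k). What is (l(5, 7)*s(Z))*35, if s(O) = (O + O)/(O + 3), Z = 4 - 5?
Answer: -35*√7 ≈ -92.601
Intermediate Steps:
Z = -1
s(O) = 2*O/(3 + O) (s(O) = (2*O)/(3 + O) = 2*O/(3 + O))
(l(5, 7)*s(Z))*35 = (√(2 + 5)*(2*(-1)/(3 - 1)))*35 = (√7*(2*(-1)/2))*35 = (√7*(2*(-1)*(½)))*35 = (√7*(-1))*35 = -√7*35 = -35*√7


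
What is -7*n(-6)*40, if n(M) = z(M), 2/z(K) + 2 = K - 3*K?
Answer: -56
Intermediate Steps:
z(K) = 2/(-2 - 2*K) (z(K) = 2/(-2 + (K - 3*K)) = 2/(-2 - 2*K))
n(M) = -1/(1 + M)
-7*n(-6)*40 = -(-7)/(1 - 6)*40 = -(-7)/(-5)*40 = -(-7)*(-1)/5*40 = -7*⅕*40 = -7/5*40 = -56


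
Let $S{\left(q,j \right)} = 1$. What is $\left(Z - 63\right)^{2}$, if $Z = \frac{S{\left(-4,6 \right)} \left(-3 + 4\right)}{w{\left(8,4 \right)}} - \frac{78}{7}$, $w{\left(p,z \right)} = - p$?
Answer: $\frac{17297281}{3136} \approx 5515.7$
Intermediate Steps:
$Z = - \frac{631}{56}$ ($Z = \frac{1 \left(-3 + 4\right)}{\left(-1\right) 8} - \frac{78}{7} = \frac{1 \cdot 1}{-8} - \frac{78}{7} = 1 \left(- \frac{1}{8}\right) - \frac{78}{7} = - \frac{1}{8} - \frac{78}{7} = - \frac{631}{56} \approx -11.268$)
$\left(Z - 63\right)^{2} = \left(- \frac{631}{56} - 63\right)^{2} = \left(- \frac{4159}{56}\right)^{2} = \frac{17297281}{3136}$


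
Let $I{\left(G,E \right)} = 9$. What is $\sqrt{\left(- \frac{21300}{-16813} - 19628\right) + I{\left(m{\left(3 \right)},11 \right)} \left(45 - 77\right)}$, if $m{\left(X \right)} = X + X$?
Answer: $\frac{14 i \sqrt{28721614274}}{16813} \approx 141.12 i$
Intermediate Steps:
$m{\left(X \right)} = 2 X$
$\sqrt{\left(- \frac{21300}{-16813} - 19628\right) + I{\left(m{\left(3 \right)},11 \right)} \left(45 - 77\right)} = \sqrt{\left(- \frac{21300}{-16813} - 19628\right) + 9 \left(45 - 77\right)} = \sqrt{\left(\left(-21300\right) \left(- \frac{1}{16813}\right) - 19628\right) + 9 \left(-32\right)} = \sqrt{\left(\frac{21300}{16813} - 19628\right) - 288} = \sqrt{- \frac{329984264}{16813} - 288} = \sqrt{- \frac{334826408}{16813}} = \frac{14 i \sqrt{28721614274}}{16813}$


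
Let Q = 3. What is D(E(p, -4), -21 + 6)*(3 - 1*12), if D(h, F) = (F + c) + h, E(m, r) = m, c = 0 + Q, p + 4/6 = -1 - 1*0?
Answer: 123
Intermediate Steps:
p = -5/3 (p = -⅔ + (-1 - 1*0) = -⅔ + (-1 + 0) = -⅔ - 1 = -5/3 ≈ -1.6667)
c = 3 (c = 0 + 3 = 3)
D(h, F) = 3 + F + h (D(h, F) = (F + 3) + h = (3 + F) + h = 3 + F + h)
D(E(p, -4), -21 + 6)*(3 - 1*12) = (3 + (-21 + 6) - 5/3)*(3 - 1*12) = (3 - 15 - 5/3)*(3 - 12) = -41/3*(-9) = 123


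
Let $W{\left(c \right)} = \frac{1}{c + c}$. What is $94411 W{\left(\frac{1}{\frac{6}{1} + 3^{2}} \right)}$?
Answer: $\frac{1416165}{2} \approx 7.0808 \cdot 10^{5}$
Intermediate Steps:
$W{\left(c \right)} = \frac{1}{2 c}$
$94411 W{\left(\frac{1}{\frac{6}{1} + 3^{2}} \right)} = 94411 \frac{1}{2 \frac{1}{\frac{6}{1} + 3^{2}}} = 94411 \frac{1}{2 \frac{1}{6 \cdot 1 + 9}} = 94411 \frac{1}{2 \frac{1}{6 + 9}} = 94411 \frac{1}{2 \cdot \frac{1}{15}} = 94411 \frac{\frac{1}{\frac{1}{15}}}{2} = 94411 \cdot \frac{1}{2} \cdot 15 = 94411 \cdot \frac{15}{2} = \frac{1416165}{2}$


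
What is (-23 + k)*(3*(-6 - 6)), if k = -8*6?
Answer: 2556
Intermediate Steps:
k = -48
(-23 + k)*(3*(-6 - 6)) = (-23 - 48)*(3*(-6 - 6)) = -213*(-12) = -71*(-36) = 2556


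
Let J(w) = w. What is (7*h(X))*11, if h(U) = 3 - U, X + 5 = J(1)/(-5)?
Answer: 3157/5 ≈ 631.40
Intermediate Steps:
X = -26/5 (X = -5 + 1/(-5) = -5 + 1*(-⅕) = -5 - ⅕ = -26/5 ≈ -5.2000)
(7*h(X))*11 = (7*(3 - 1*(-26/5)))*11 = (7*(3 + 26/5))*11 = (7*(41/5))*11 = (287/5)*11 = 3157/5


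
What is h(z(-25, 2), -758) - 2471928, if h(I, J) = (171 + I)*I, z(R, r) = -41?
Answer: -2477258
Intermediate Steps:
h(I, J) = I*(171 + I)
h(z(-25, 2), -758) - 2471928 = -41*(171 - 41) - 2471928 = -41*130 - 2471928 = -5330 - 2471928 = -2477258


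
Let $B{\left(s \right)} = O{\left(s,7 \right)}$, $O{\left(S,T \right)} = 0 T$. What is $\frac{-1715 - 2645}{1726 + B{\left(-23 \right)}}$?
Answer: $- \frac{2180}{863} \approx -2.5261$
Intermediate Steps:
$O{\left(S,T \right)} = 0$
$B{\left(s \right)} = 0$
$\frac{-1715 - 2645}{1726 + B{\left(-23 \right)}} = \frac{-1715 - 2645}{1726 + 0} = - \frac{4360}{1726} = \left(-4360\right) \frac{1}{1726} = - \frac{2180}{863}$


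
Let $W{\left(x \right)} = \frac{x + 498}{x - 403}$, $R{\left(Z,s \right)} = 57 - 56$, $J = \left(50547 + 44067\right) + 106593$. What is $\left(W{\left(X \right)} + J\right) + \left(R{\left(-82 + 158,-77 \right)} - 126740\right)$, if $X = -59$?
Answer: $\frac{34403777}{462} \approx 74467.0$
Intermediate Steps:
$J = 201207$ ($J = 94614 + 106593 = 201207$)
$R{\left(Z,s \right)} = 1$
$W{\left(x \right)} = \frac{498 + x}{-403 + x}$
$\left(W{\left(X \right)} + J\right) + \left(R{\left(-82 + 158,-77 \right)} - 126740\right) = \left(\frac{498 - 59}{-403 - 59} + 201207\right) + \left(1 - 126740\right) = \left(\frac{1}{-462} \cdot 439 + 201207\right) + \left(1 - 126740\right) = \left(\left(- \frac{1}{462}\right) 439 + 201207\right) - 126739 = \left(- \frac{439}{462} + 201207\right) - 126739 = \frac{92957195}{462} - 126739 = \frac{34403777}{462}$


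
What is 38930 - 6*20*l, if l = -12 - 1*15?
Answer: 42170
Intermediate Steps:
l = -27 (l = -12 - 15 = -27)
38930 - 6*20*l = 38930 - 6*20*(-27) = 38930 - 120*(-27) = 38930 - 1*(-3240) = 38930 + 3240 = 42170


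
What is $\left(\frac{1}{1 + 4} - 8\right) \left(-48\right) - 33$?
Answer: $\frac{1707}{5} \approx 341.4$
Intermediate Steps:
$\left(\frac{1}{1 + 4} - 8\right) \left(-48\right) - 33 = \left(\frac{1}{5} - 8\right) \left(-48\right) - 33 = \left(- \frac{39}{5}\right) \left(-48\right) - 33 = \frac{1872}{5} - 33 = \frac{1707}{5}$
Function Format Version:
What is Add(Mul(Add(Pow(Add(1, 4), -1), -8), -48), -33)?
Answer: Rational(1707, 5) ≈ 341.40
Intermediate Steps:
Add(Mul(Add(Pow(Add(1, 4), -1), -8), -48), -33) = Add(Mul(Add(Pow(5, -1), -8), -48), -33) = Add(Mul(Add(Rational(1, 5), -8), -48), -33) = Add(Mul(Rational(-39, 5), -48), -33) = Add(Rational(1872, 5), -33) = Rational(1707, 5)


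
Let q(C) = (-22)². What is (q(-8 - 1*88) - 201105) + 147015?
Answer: -53606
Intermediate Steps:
q(C) = 484
(q(-8 - 1*88) - 201105) + 147015 = (484 - 201105) + 147015 = -200621 + 147015 = -53606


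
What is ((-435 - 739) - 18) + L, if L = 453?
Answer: -739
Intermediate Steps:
((-435 - 739) - 18) + L = ((-435 - 739) - 18) + 453 = (-1174 - 18) + 453 = -1192 + 453 = -739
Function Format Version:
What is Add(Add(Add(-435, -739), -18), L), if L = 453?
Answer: -739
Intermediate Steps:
Add(Add(Add(-435, -739), -18), L) = Add(Add(Add(-435, -739), -18), 453) = Add(Add(-1174, -18), 453) = Add(-1192, 453) = -739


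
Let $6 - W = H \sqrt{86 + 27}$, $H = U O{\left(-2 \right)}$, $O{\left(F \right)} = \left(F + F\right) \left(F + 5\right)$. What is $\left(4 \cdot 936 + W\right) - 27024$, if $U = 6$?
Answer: $-23274 + 72 \sqrt{113} \approx -22509.0$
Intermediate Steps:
$O{\left(F \right)} = 2 F \left(5 + F\right)$
$H = -72$ ($H = 6 \cdot 2 \left(-2\right) \left(5 - 2\right) = 6 \cdot 2 \left(-2\right) 3 = 6 \left(-12\right) = -72$)
$W = 6 + 72 \sqrt{113}$ ($W = 6 - - 72 \sqrt{86 + 27} = 6 - - 72 \sqrt{113} = 6 + 72 \sqrt{113} \approx 771.37$)
$\left(4 \cdot 936 + W\right) - 27024 = \left(4 \cdot 936 + \left(6 + 72 \sqrt{113}\right)\right) - 27024 = \left(3744 + \left(6 + 72 \sqrt{113}\right)\right) - 27024 = \left(3750 + 72 \sqrt{113}\right) - 27024 = -23274 + 72 \sqrt{113}$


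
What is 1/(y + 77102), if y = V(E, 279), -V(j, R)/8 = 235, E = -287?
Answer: 1/75222 ≈ 1.3294e-5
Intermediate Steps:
V(j, R) = -1880 (V(j, R) = -8*235 = -1880)
y = -1880
1/(y + 77102) = 1/(-1880 + 77102) = 1/75222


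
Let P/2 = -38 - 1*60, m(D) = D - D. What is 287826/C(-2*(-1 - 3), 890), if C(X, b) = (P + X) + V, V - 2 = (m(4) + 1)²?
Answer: -287826/185 ≈ -1555.8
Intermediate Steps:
m(D) = 0
V = 3 (V = 2 + (0 + 1)² = 2 + 1² = 2 + 1 = 3)
P = -196 (P = 2*(-38 - 1*60) = 2*(-38 - 60) = 2*(-98) = -196)
C(X, b) = -193 + X (C(X, b) = (-196 + X) + 3 = -193 + X)
287826/C(-2*(-1 - 3), 890) = 287826/(-193 - 2*(-1 - 3)) = 287826/(-193 - 2*(-4)) = 287826/(-193 + 8) = 287826/(-185) = 287826*(-1/185) = -287826/185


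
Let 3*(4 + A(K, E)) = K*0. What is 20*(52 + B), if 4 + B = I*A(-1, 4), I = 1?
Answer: 880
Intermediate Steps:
A(K, E) = -4 (A(K, E) = -4 + (K*0)/3 = -4 + (1/3)*0 = -4 + 0 = -4)
B = -8 (B = -4 + 1*(-4) = -4 - 4 = -8)
20*(52 + B) = 20*(52 - 8) = 20*44 = 880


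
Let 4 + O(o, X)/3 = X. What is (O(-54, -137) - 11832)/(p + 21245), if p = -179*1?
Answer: -4085/7022 ≈ -0.58174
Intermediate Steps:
p = -179
O(o, X) = -12 + 3*X
(O(-54, -137) - 11832)/(p + 21245) = ((-12 + 3*(-137)) - 11832)/(-179 + 21245) = ((-12 - 411) - 11832)/21066 = (-423 - 11832)*(1/21066) = -12255*1/21066 = -4085/7022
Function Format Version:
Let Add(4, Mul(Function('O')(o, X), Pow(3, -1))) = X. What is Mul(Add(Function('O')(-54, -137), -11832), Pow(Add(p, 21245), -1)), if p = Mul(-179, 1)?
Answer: Rational(-4085, 7022) ≈ -0.58174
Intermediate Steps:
p = -179
Function('O')(o, X) = Add(-12, Mul(3, X))
Mul(Add(Function('O')(-54, -137), -11832), Pow(Add(p, 21245), -1)) = Mul(Add(Add(-12, Mul(3, -137)), -11832), Pow(Add(-179, 21245), -1)) = Mul(Add(Add(-12, -411), -11832), Pow(21066, -1)) = Mul(Add(-423, -11832), Rational(1, 21066)) = Mul(-12255, Rational(1, 21066)) = Rational(-4085, 7022)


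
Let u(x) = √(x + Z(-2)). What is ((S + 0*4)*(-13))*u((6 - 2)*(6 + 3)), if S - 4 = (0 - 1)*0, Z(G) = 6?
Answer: -52*√42 ≈ -337.00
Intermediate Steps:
S = 4 (S = 4 + (0 - 1)*0 = 4 - 1*0 = 4 + 0 = 4)
u(x) = √(6 + x) (u(x) = √(x + 6) = √(6 + x))
((S + 0*4)*(-13))*u((6 - 2)*(6 + 3)) = ((4 + 0*4)*(-13))*√(6 + (6 - 2)*(6 + 3)) = ((4 + 0)*(-13))*√(6 + 4*9) = (4*(-13))*√(6 + 36) = -52*√42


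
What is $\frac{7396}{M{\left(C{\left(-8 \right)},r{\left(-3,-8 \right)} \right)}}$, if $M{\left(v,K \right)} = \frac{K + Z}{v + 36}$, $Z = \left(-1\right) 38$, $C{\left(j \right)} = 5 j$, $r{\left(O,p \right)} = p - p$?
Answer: $\frac{14792}{19} \approx 778.53$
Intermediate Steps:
$r{\left(O,p \right)} = 0$
$Z = -38$
$M{\left(v,K \right)} = \frac{-38 + K}{36 + v}$ ($M{\left(v,K \right)} = \frac{K - 38}{v + 36} = \frac{-38 + K}{36 + v}$)
$\frac{7396}{M{\left(C{\left(-8 \right)},r{\left(-3,-8 \right)} \right)}} = \frac{7396}{\frac{1}{36 + 5 \left(-8\right)} \left(-38 + 0\right)} = \frac{7396}{\frac{1}{36 - 40} \left(-38\right)} = \frac{7396}{\frac{1}{-4} \left(-38\right)} = \frac{7396}{\left(- \frac{1}{4}\right) \left(-38\right)} = \frac{7396}{\frac{19}{2}} = 7396 \cdot \frac{2}{19} = \frac{14792}{19}$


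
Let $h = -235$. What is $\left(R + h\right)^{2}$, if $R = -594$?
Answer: $687241$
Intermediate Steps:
$\left(R + h\right)^{2} = \left(-594 - 235\right)^{2} = \left(-829\right)^{2} = 687241$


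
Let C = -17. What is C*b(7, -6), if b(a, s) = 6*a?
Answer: -714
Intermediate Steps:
C*b(7, -6) = -102*7 = -17*42 = -714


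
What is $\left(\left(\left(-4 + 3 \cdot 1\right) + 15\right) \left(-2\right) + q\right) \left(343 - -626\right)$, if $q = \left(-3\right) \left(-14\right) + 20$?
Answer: $32946$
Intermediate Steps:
$q = 62$ ($q = 42 + 20 = 62$)
$\left(\left(\left(-4 + 3 \cdot 1\right) + 15\right) \left(-2\right) + q\right) \left(343 - -626\right) = \left(\left(\left(-4 + 3 \cdot 1\right) + 15\right) \left(-2\right) + 62\right) \left(343 - -626\right) = \left(\left(\left(-4 + 3\right) + 15\right) \left(-2\right) + 62\right) \left(343 + 626\right) = \left(\left(-1 + 15\right) \left(-2\right) + 62\right) 969 = \left(14 \left(-2\right) + 62\right) 969 = \left(-28 + 62\right) 969 = 34 \cdot 969 = 32946$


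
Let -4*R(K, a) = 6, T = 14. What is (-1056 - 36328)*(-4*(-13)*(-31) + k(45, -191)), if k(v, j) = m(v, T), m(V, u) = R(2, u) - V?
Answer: 62001364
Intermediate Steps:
R(K, a) = -3/2 (R(K, a) = -1/4*6 = -3/2)
m(V, u) = -3/2 - V
k(v, j) = -3/2 - v
(-1056 - 36328)*(-4*(-13)*(-31) + k(45, -191)) = (-1056 - 36328)*(-4*(-13)*(-31) + (-3/2 - 1*45)) = -37384*(52*(-31) + (-3/2 - 45)) = -37384*(-1612 - 93/2) = -37384*(-3317/2) = 62001364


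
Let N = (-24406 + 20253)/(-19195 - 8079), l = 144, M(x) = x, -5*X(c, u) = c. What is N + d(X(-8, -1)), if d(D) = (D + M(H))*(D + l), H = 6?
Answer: 754611761/681850 ≈ 1106.7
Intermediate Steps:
X(c, u) = -c/5
d(D) = (6 + D)*(144 + D) (d(D) = (D + 6)*(D + 144) = (6 + D)*(144 + D))
N = 4153/27274 (N = -4153/(-27274) = -4153*(-1/27274) = 4153/27274 ≈ 0.15227)
N + d(X(-8, -1)) = 4153/27274 + (864 + (-⅕*(-8))² + 150*(-⅕*(-8))) = 4153/27274 + (864 + (8/5)² + 150*(8/5)) = 4153/27274 + (864 + 64/25 + 240) = 4153/27274 + 27664/25 = 754611761/681850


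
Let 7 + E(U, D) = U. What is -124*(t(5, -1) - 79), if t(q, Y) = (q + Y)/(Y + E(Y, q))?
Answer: 88660/9 ≈ 9851.1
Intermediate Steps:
E(U, D) = -7 + U
t(q, Y) = (Y + q)/(-7 + 2*Y) (t(q, Y) = (q + Y)/(Y + (-7 + Y)) = (Y + q)/(-7 + 2*Y))
-124*(t(5, -1) - 79) = -124*((-1 + 5)/(-7 + 2*(-1)) - 79) = -124*(4/(-7 - 2) - 79) = -124*(4/(-9) - 79) = -124*(-⅑*4 - 79) = -124*(-4/9 - 79) = -124*(-715/9) = 88660/9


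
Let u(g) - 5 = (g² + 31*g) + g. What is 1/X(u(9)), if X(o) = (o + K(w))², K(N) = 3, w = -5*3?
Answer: 1/142129 ≈ 7.0359e-6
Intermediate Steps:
w = -15
u(g) = 5 + g² + 32*g (u(g) = 5 + ((g² + 31*g) + g) = 5 + (g² + 32*g) = 5 + g² + 32*g)
X(o) = (3 + o)² (X(o) = (o + 3)² = (3 + o)²)
1/X(u(9)) = 1/((3 + (5 + 9² + 32*9))²) = 1/((3 + (5 + 81 + 288))²) = 1/((3 + 374)²) = 1/(377²) = 1/142129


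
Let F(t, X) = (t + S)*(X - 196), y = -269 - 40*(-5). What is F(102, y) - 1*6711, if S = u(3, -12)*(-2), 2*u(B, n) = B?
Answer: -32946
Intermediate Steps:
u(B, n) = B/2
y = -69 (y = -269 - 1*(-200) = -269 + 200 = -69)
S = -3 (S = ((½)*3)*(-2) = (3/2)*(-2) = -3)
F(t, X) = (-196 + X)*(-3 + t) (F(t, X) = (t - 3)*(X - 196) = (-3 + t)*(-196 + X) = (-196 + X)*(-3 + t))
F(102, y) - 1*6711 = (588 - 196*102 - 3*(-69) - 69*102) - 1*6711 = (588 - 19992 + 207 - 7038) - 6711 = -26235 - 6711 = -32946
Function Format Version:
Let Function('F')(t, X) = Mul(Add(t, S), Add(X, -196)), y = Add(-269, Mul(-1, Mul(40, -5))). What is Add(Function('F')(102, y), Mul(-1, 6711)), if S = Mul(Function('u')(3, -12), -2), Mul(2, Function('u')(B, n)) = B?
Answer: -32946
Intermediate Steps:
Function('u')(B, n) = Mul(Rational(1, 2), B)
y = -69 (y = Add(-269, Mul(-1, -200)) = Add(-269, 200) = -69)
S = -3 (S = Mul(Mul(Rational(1, 2), 3), -2) = Mul(Rational(3, 2), -2) = -3)
Function('F')(t, X) = Mul(Add(-196, X), Add(-3, t)) (Function('F')(t, X) = Mul(Add(t, -3), Add(X, -196)) = Mul(Add(-3, t), Add(-196, X)) = Mul(Add(-196, X), Add(-3, t)))
Add(Function('F')(102, y), Mul(-1, 6711)) = Add(Add(588, Mul(-196, 102), Mul(-3, -69), Mul(-69, 102)), Mul(-1, 6711)) = Add(Add(588, -19992, 207, -7038), -6711) = Add(-26235, -6711) = -32946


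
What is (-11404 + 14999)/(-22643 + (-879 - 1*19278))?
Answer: -719/8560 ≈ -0.083995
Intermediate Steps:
(-11404 + 14999)/(-22643 + (-879 - 1*19278)) = 3595/(-22643 + (-879 - 19278)) = 3595/(-22643 - 20157) = 3595/(-42800) = 3595*(-1/42800) = -719/8560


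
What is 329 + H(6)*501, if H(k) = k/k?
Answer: 830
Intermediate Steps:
H(k) = 1
329 + H(6)*501 = 329 + 1*501 = 329 + 501 = 830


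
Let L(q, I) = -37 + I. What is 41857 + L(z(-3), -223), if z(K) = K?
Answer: 41597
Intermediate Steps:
41857 + L(z(-3), -223) = 41857 + (-37 - 223) = 41857 - 260 = 41597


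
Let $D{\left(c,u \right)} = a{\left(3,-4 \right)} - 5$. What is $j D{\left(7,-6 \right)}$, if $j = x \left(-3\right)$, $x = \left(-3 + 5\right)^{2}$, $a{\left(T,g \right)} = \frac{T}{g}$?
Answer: $69$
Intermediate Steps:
$x = 4$ ($x = 2^{2} = 4$)
$D{\left(c,u \right)} = - \frac{23}{4}$ ($D{\left(c,u \right)} = \frac{3}{-4} - 5 = 3 \left(- \frac{1}{4}\right) - 5 = - \frac{3}{4} - 5 = - \frac{23}{4}$)
$j = -12$ ($j = 4 \left(-3\right) = -12$)
$j D{\left(7,-6 \right)} = \left(-12\right) \left(- \frac{23}{4}\right) = 69$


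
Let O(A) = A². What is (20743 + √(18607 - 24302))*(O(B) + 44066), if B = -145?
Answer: 1350182613 + 65091*I*√5695 ≈ 1.3502e+9 + 4.9121e+6*I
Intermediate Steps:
(20743 + √(18607 - 24302))*(O(B) + 44066) = (20743 + √(18607 - 24302))*((-145)² + 44066) = (20743 + √(-5695))*(21025 + 44066) = (20743 + I*√5695)*65091 = 1350182613 + 65091*I*√5695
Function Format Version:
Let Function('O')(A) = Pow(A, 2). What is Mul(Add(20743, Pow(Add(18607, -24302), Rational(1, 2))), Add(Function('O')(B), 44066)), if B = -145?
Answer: Add(1350182613, Mul(65091, I, Pow(5695, Rational(1, 2)))) ≈ Add(1.3502e+9, Mul(4.9121e+6, I))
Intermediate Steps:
Mul(Add(20743, Pow(Add(18607, -24302), Rational(1, 2))), Add(Function('O')(B), 44066)) = Mul(Add(20743, Pow(Add(18607, -24302), Rational(1, 2))), Add(Pow(-145, 2), 44066)) = Mul(Add(20743, Pow(-5695, Rational(1, 2))), Add(21025, 44066)) = Mul(Add(20743, Mul(I, Pow(5695, Rational(1, 2)))), 65091) = Add(1350182613, Mul(65091, I, Pow(5695, Rational(1, 2))))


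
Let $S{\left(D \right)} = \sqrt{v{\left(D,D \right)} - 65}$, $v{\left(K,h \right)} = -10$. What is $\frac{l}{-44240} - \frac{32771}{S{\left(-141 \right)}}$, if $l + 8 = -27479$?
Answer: $\frac{27487}{44240} + \frac{32771 i \sqrt{3}}{15} \approx 0.62132 + 3784.1 i$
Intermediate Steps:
$l = -27487$ ($l = -8 - 27479 = -27487$)
$S{\left(D \right)} = 5 i \sqrt{3}$ ($S{\left(D \right)} = \sqrt{-10 - 65} = \sqrt{-75} = 5 i \sqrt{3}$)
$\frac{l}{-44240} - \frac{32771}{S{\left(-141 \right)}} = - \frac{27487}{-44240} - \frac{32771}{5 i \sqrt{3}} = \left(-27487\right) \left(- \frac{1}{44240}\right) - 32771 \left(- \frac{i \sqrt{3}}{15}\right) = \frac{27487}{44240} + \frac{32771 i \sqrt{3}}{15}$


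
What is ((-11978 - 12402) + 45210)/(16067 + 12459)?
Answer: 10415/14263 ≈ 0.73021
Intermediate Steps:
((-11978 - 12402) + 45210)/(16067 + 12459) = (-24380 + 45210)/28526 = 20830*(1/28526) = 10415/14263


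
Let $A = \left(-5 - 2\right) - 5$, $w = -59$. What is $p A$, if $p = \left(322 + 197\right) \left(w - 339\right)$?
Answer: $2478744$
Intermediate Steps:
$A = -12$ ($A = -7 - 5 = -12$)
$p = -206562$ ($p = \left(322 + 197\right) \left(-59 - 339\right) = 519 \left(-398\right) = -206562$)
$p A = \left(-206562\right) \left(-12\right) = 2478744$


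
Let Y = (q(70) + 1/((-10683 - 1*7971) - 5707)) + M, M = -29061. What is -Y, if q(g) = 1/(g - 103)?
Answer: 23362540087/803913 ≈ 29061.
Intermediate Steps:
q(g) = 1/(-103 + g)
Y = -23362540087/803913 (Y = (1/(-103 + 70) + 1/((-10683 - 1*7971) - 5707)) - 29061 = (1/(-33) + 1/((-10683 - 7971) - 5707)) - 29061 = (-1/33 + 1/(-18654 - 5707)) - 29061 = (-1/33 + 1/(-24361)) - 29061 = (-1/33 - 1/24361) - 29061 = -24394/803913 - 29061 = -23362540087/803913 ≈ -29061.)
-Y = -1*(-23362540087/803913) = 23362540087/803913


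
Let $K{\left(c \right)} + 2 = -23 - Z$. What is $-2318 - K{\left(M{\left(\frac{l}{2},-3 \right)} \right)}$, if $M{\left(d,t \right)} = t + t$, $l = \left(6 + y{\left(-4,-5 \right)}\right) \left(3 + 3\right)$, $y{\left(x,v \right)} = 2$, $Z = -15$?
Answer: $-2308$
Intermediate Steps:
$l = 48$ ($l = \left(6 + 2\right) \left(3 + 3\right) = 8 \cdot 6 = 48$)
$M{\left(d,t \right)} = 2 t$
$K{\left(c \right)} = -10$ ($K{\left(c \right)} = -2 - 8 = -10$)
$-2318 - K{\left(M{\left(\frac{l}{2},-3 \right)} \right)} = -2318 - -10 = -2318 + 10 = -2308$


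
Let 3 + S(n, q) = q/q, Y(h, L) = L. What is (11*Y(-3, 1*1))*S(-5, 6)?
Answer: -22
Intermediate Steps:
S(n, q) = -2 (S(n, q) = -3 + q/q = -3 + 1 = -2)
(11*Y(-3, 1*1))*S(-5, 6) = (11*(1*1))*(-2) = (11*1)*(-2) = 11*(-2) = -22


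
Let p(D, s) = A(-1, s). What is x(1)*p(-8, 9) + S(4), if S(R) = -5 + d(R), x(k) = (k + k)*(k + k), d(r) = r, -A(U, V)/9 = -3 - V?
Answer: 431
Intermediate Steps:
A(U, V) = 27 + 9*V (A(U, V) = -9*(-3 - V) = 27 + 9*V)
x(k) = 4*k² (x(k) = (2*k)*(2*k) = 4*k²)
p(D, s) = 27 + 9*s
S(R) = -5 + R
x(1)*p(-8, 9) + S(4) = (4*1²)*(27 + 9*9) + (-5 + 4) = (4*1)*(27 + 81) - 1 = 4*108 - 1 = 432 - 1 = 431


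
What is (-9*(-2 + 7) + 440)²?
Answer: 156025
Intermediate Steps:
(-9*(-2 + 7) + 440)² = (-9*5 + 440)² = (-45 + 440)² = 395² = 156025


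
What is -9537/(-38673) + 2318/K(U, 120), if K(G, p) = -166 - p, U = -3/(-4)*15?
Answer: -14486072/1843413 ≈ -7.8583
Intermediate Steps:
U = 45/4 (U = -3*(-¼)*15 = (¾)*15 = 45/4 ≈ 11.250)
-9537/(-38673) + 2318/K(U, 120) = -9537/(-38673) + 2318/(-166 - 1*120) = -9537*(-1/38673) + 2318/(-166 - 120) = 3179/12891 + 2318/(-286) = 3179/12891 + 2318*(-1/286) = 3179/12891 - 1159/143 = -14486072/1843413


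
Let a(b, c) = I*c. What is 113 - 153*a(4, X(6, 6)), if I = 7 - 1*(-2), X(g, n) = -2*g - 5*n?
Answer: 57947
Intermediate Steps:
X(g, n) = -5*n - 2*g
I = 9 (I = 7 + 2 = 9)
a(b, c) = 9*c
113 - 153*a(4, X(6, 6)) = 113 - 1377*(-5*6 - 2*6) = 113 - 1377*(-30 - 12) = 113 - 1377*(-42) = 113 - 153*(-378) = 113 + 57834 = 57947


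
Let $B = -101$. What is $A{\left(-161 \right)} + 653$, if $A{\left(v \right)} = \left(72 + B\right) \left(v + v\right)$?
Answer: $9991$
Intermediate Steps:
$A{\left(v \right)} = - 58 v$ ($A{\left(v \right)} = \left(72 - 101\right) \left(v + v\right) = - 29 \cdot 2 v = - 58 v$)
$A{\left(-161 \right)} + 653 = \left(-58\right) \left(-161\right) + 653 = 9338 + 653 = 9991$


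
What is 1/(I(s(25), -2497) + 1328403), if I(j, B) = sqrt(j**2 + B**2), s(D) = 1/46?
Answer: 2810900748/3733995793066399 - 46*sqrt(13193279045)/3733995793066399 ≈ 7.5137e-7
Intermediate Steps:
s(D) = 1/46
I(j, B) = sqrt(B**2 + j**2)
1/(I(s(25), -2497) + 1328403) = 1/(sqrt((-2497)**2 + (1/46)**2) + 1328403) = 1/(sqrt(6235009 + 1/2116) + 1328403) = 1/(sqrt(13193279045/2116) + 1328403) = 1/(sqrt(13193279045)/46 + 1328403) = 1/(1328403 + sqrt(13193279045)/46)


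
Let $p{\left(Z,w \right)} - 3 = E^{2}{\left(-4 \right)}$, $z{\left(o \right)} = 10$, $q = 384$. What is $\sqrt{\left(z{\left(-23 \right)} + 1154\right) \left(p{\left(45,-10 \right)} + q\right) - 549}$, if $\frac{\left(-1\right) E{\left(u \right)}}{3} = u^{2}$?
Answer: $15 \sqrt{13919} \approx 1769.7$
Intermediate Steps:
$E{\left(u \right)} = - 3 u^{2}$
$p{\left(Z,w \right)} = 2307$ ($p{\left(Z,w \right)} = 3 + \left(- 3 \left(-4\right)^{2}\right)^{2} = 3 + \left(\left(-3\right) 16\right)^{2} = 3 + \left(-48\right)^{2} = 3 + 2304 = 2307$)
$\sqrt{\left(z{\left(-23 \right)} + 1154\right) \left(p{\left(45,-10 \right)} + q\right) - 549} = \sqrt{\left(10 + 1154\right) \left(2307 + 384\right) - 549} = \sqrt{1164 \cdot 2691 - 549} = \sqrt{3132324 - 549} = \sqrt{3131775} = 15 \sqrt{13919}$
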